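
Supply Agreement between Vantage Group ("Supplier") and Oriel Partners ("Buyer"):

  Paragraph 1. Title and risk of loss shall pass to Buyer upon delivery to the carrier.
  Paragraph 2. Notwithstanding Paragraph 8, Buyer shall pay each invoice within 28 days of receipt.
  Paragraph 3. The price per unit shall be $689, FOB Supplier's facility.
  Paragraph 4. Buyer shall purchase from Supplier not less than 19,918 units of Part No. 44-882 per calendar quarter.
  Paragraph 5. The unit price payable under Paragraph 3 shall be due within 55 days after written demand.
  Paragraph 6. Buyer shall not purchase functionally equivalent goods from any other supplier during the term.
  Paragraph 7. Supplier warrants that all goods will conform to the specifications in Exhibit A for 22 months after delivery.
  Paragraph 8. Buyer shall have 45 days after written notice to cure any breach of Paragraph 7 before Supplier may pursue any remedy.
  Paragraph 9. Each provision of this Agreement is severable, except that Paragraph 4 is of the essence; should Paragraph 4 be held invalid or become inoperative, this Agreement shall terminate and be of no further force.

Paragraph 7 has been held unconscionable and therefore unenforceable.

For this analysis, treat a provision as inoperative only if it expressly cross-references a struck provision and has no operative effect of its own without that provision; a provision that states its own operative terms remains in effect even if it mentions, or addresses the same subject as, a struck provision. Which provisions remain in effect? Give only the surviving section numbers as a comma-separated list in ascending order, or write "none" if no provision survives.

1, 2, 3, 4, 5, 6, 9

Paragraph 7 is struck. The only function of Paragraph 8 is the cure period for breach of Paragraph 7, so it cannot stand once Paragraph 7 is removed. Paragraph 2 mentions Paragraph 8 but its own obligation stands independently of Paragraph 8, so Paragraph 2 is not affected. Paragraph 9 makes Paragraph 4 an essential term, but Paragraph 4 is unaffected, so the severability proviso in Paragraph 9 preserves the remaining provisions. The provisions still in force are Paragraph 1, Paragraph 2, Paragraph 3, Paragraph 4, Paragraph 5, Paragraph 6, and Paragraph 9.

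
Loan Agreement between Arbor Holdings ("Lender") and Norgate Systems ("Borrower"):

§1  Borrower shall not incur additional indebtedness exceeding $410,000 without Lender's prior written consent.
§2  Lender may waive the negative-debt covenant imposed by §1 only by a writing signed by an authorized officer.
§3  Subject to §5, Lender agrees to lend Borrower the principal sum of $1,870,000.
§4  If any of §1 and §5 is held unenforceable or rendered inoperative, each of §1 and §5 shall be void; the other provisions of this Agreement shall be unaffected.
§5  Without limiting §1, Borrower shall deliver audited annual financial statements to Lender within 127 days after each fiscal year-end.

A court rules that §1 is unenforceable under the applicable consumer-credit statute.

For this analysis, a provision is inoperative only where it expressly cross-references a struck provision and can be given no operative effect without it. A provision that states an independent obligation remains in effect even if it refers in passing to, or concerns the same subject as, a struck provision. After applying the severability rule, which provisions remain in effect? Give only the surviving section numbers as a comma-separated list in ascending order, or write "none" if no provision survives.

3, 4

§1 is struck. §2 merely fixes the waiver condition for §1; with §1 gone it has nothing to operate on and falls away. §3 mentions §5 but its own obligation stands independently of §5, so §3 is not affected. §4 declares §1 and §5 mutually dependent; since one of them has fallen, all of them are of no effect. That brings down §5 as well. The remainder continues in force under §4. That leaves §3 and §4 in effect.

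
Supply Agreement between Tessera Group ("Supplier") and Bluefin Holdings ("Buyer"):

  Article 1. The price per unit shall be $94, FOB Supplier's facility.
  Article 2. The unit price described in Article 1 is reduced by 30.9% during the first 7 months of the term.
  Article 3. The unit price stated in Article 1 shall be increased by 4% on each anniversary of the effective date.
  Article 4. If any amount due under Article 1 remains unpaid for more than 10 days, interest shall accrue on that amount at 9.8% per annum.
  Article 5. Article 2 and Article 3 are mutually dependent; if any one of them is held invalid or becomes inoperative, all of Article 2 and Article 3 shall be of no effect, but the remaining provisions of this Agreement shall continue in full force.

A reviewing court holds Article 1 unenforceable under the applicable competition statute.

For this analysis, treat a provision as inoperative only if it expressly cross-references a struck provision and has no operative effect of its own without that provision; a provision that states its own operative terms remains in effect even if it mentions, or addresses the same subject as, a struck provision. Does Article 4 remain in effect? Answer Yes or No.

No

Article 1 is struck. The whole of Article 2 is the introductory reduction to the unit price, defined by reference to Article 1, so Article 2 cannot stand once Article 1 is removed. Article 3 has no operative effect of its own apart from Article 1 and is therefore inoperative. Article 4 has no operative effect of its own apart from Article 1 and is therefore inoperative. Article 5 declares Article 2 and Article 3 mutually dependent; since one of them has fallen, all of them are of no effect. The remainder continues in force under Article 5. Only Article 5 remains in effect. Article 4 is among the inoperative provisions, so the answer is no.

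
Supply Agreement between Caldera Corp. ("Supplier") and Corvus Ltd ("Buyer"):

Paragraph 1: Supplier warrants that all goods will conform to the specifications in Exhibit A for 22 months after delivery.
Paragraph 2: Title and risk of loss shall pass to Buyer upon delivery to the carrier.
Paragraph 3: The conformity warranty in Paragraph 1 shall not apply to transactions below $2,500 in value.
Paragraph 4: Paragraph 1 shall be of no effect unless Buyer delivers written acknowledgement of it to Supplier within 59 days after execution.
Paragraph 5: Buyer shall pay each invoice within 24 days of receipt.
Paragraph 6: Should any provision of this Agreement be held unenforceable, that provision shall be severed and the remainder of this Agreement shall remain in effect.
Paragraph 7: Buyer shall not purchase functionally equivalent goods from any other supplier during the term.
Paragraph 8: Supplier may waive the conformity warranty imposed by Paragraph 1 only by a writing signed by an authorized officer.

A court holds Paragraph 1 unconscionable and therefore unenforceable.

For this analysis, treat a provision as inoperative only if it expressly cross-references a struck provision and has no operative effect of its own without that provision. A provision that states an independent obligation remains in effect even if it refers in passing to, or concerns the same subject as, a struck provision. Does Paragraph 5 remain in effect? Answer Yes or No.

Yes

Paragraph 1 is struck. Paragraph 3 operates only by reference to Paragraph 1, so it falls with Paragraph 1. Paragraph 4 has no operative effect of its own apart from Paragraph 1 and is therefore inoperative. Paragraph 8 merely fixes the waiver condition for Paragraph 1; with Paragraph 1 gone it has nothing to operate on and falls away. Paragraph 6 is a severability clause and preserves every provision that can still be given independent effect. Paragraph 2, Paragraph 5, Paragraph 6, and Paragraph 7 remain in effect. Paragraph 5 is among the surviving provisions, so the answer is yes.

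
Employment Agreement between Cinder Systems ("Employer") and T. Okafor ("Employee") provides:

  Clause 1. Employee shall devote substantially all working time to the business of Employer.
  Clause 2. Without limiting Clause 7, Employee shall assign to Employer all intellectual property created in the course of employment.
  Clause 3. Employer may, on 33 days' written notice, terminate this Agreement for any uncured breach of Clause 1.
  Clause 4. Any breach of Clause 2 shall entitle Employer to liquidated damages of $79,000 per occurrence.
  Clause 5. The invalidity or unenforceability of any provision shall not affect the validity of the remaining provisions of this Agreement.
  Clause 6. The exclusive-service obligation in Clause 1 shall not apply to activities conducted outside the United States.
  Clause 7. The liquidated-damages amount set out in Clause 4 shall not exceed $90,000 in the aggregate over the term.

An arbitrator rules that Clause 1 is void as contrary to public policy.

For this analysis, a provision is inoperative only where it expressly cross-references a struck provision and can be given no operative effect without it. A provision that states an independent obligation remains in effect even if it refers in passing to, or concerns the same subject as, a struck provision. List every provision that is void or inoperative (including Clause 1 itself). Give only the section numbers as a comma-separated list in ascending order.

Clause 1 is struck. Clause 3 has no operative effect of its own apart from Clause 1 and is therefore inoperative. The whole of Clause 6 is the carve-out from the exclusive-service obligation, defined by reference to Clause 1, so Clause 6 cannot stand once Clause 1 is removed. Clause 5 is a severability clause and preserves every provision that can still be given independent effect. Clause 2, Clause 4, Clause 5, and Clause 7 remain in effect.

1, 3, 6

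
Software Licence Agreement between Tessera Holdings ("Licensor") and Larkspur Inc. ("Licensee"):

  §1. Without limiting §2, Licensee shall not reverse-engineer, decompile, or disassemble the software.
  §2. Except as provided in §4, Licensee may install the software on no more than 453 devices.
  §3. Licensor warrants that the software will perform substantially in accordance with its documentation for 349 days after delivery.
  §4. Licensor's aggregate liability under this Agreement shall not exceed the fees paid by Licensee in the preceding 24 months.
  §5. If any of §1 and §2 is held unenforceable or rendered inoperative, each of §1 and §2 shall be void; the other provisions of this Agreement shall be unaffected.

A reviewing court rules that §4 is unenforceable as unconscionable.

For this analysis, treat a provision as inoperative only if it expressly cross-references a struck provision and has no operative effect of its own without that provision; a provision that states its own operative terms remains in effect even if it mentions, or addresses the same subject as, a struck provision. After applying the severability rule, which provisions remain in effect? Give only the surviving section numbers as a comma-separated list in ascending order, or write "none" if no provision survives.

§4 is struck. Although §2 refers to §4, its operative terms do not depend on §4, so it remains in effect. No other provision's operative terms depend on §4. §5 ties §1 and §2 together, but none of those is affected here; the remaining provisions continue in force under §5. That leaves §1, §2, §3, and §5 in effect.

1, 2, 3, 5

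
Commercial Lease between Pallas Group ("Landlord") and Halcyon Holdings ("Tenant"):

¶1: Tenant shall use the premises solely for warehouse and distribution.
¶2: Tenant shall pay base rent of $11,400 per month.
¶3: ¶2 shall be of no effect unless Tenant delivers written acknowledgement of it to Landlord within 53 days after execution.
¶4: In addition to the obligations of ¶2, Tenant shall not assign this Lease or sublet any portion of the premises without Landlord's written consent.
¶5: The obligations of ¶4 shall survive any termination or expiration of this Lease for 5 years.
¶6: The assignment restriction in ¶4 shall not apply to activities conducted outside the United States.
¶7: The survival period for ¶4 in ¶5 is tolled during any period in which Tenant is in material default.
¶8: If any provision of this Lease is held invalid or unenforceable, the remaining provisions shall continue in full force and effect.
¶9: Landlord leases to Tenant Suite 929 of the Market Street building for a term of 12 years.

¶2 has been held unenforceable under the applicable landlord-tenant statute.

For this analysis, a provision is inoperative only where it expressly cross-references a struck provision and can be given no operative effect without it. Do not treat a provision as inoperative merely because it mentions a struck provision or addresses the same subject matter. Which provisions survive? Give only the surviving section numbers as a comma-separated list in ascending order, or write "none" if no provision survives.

¶2 is struck. ¶3 has no operative effect of its own apart from ¶2 and is therefore inoperative. Although ¶4 refers to ¶2, its operative terms do not depend on ¶2, so it remains in effect. ¶8 is a severability clause and preserves every provision that can still be given independent effect. The provisions still in force are ¶1, ¶4, ¶5, ¶6, ¶7, ¶8, and ¶9.

1, 4, 5, 6, 7, 8, 9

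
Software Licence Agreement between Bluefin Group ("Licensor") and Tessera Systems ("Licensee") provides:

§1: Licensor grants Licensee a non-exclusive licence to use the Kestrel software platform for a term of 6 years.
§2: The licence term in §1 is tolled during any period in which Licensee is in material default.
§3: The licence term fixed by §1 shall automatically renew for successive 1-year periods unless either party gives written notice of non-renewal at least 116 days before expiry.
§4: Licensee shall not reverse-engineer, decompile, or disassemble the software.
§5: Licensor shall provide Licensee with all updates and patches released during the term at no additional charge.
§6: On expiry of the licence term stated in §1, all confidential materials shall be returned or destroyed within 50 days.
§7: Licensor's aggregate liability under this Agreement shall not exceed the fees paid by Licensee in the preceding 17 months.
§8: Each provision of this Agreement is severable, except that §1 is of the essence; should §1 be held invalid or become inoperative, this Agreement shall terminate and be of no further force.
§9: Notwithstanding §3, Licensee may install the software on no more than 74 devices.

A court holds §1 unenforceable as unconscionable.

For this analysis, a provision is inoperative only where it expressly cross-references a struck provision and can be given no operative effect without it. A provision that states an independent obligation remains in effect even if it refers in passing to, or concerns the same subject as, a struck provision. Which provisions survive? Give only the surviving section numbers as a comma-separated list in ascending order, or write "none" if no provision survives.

§1 is struck. §2 operates only by reference to §1, so it falls with §1. §3 does nothing except set the renewal of the licence term by reference to §1; with §1 gone it has no independent effect and is inoperative. §6 has no operative effect of its own apart from §1 and is therefore inoperative. §8 makes §1 an essential term, and §1 is the provision held invalid; under §8, the entire Agreement is therefore void. No provision of the Agreement survives.

none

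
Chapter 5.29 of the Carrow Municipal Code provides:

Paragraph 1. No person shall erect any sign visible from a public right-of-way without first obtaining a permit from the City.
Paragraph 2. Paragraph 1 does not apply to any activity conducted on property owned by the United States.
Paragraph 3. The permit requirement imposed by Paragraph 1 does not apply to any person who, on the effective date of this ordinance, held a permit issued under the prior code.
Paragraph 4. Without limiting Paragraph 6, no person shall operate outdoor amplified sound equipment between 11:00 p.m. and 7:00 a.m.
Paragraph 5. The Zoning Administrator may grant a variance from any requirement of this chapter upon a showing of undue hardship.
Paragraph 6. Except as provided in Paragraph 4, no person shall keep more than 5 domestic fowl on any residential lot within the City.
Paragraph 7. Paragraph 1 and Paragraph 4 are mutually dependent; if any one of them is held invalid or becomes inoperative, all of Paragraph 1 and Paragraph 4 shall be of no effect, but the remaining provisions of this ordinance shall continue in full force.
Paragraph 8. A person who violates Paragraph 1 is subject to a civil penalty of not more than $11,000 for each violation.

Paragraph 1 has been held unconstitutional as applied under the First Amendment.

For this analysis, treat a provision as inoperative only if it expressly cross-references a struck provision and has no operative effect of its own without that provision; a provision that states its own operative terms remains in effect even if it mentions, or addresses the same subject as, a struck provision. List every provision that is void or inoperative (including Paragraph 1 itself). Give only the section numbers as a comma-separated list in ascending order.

Paragraph 1 is struck. The only function of Paragraph 2 is the public-property exemption from Paragraph 1, so it cannot stand once Paragraph 1 is removed. Paragraph 3 operates only by reference to Paragraph 1, so it falls with Paragraph 1. Paragraph 8 operates only by reference to Paragraph 1, so it falls with Paragraph 1. Paragraph 6 mentions Paragraph 4 but its own obligation stands independently of Paragraph 4, so Paragraph 6 is not affected. Paragraph 7 declares Paragraph 1 and Paragraph 4 mutually dependent; since one of them has fallen, all of them are of no effect. That brings down Paragraph 4 as well. The remainder continues in force under Paragraph 7. That leaves Paragraph 5, Paragraph 6, and Paragraph 7 in effect.

1, 2, 3, 4, 8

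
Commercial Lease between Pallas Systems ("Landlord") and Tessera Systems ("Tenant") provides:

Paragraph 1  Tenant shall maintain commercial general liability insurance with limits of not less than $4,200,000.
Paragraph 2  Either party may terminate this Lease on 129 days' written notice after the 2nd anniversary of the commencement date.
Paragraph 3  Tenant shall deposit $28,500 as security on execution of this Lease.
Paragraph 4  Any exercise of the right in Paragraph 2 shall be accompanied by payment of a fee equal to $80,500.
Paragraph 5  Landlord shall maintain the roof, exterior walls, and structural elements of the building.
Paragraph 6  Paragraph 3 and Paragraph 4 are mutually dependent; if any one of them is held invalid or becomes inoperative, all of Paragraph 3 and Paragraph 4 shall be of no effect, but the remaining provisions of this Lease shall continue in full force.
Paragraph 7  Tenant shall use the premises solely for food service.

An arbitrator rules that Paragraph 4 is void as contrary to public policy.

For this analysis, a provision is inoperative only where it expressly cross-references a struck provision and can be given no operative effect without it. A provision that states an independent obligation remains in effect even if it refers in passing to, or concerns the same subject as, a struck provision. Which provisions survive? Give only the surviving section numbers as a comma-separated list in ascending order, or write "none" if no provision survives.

1, 2, 5, 6, 7

Paragraph 4 is struck. Nothing else in the Lease is defined by reference to Paragraph 4. Paragraph 6 declares Paragraph 3 and Paragraph 4 mutually dependent; since one of them has fallen, all of them are of no effect. That brings down Paragraph 3 as well. The remainder continues in force under Paragraph 6. The provisions still in force are Paragraph 1, Paragraph 2, Paragraph 5, Paragraph 6, and Paragraph 7.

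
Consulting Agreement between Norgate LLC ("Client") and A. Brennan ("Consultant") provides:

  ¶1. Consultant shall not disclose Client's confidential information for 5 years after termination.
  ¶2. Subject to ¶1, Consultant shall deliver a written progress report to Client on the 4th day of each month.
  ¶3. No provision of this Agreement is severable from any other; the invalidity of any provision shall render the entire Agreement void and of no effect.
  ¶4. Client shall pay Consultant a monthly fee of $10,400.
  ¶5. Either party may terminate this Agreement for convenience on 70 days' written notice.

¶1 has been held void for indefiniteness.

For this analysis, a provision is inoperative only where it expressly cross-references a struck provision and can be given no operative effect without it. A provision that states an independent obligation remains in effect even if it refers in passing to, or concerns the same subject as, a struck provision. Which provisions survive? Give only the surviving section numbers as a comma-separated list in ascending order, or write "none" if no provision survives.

¶1 is struck. Nothing else in the Agreement is defined by reference to ¶1. ¶3 provides that the Agreement is not severable, so the invalidity of any one provision voids the entire Agreement. No provision of the Agreement survives.

none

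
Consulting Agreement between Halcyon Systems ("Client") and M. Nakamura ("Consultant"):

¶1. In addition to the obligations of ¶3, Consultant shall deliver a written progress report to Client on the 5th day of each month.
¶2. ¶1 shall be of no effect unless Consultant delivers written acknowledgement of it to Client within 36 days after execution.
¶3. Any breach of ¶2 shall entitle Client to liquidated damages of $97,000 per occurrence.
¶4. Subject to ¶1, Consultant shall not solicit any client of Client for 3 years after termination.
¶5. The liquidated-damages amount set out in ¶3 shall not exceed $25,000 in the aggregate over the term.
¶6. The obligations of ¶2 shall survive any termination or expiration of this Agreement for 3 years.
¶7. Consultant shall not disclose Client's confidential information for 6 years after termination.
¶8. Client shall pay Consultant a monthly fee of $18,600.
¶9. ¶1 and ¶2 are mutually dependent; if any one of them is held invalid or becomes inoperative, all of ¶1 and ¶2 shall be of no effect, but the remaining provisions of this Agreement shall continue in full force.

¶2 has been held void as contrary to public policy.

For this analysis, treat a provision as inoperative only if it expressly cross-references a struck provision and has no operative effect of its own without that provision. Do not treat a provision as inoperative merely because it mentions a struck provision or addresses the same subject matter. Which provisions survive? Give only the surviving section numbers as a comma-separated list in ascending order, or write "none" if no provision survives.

4, 7, 8, 9

¶2 is struck. ¶3 operates only by reference to ¶2, so it falls with ¶2. The only function of ¶6 is the survival period for ¶2, so it cannot stand once ¶2 is removed. ¶5 does nothing except set the aggregate cap on the liquidated-damages amount by reference to ¶3; with ¶3 gone it has no independent effect and is inoperative. ¶4 mentions ¶1 but its own obligation stands independently of ¶1, so ¶4 is not affected. ¶9 declares ¶1 and ¶2 mutually dependent; since one of them has fallen, all of them are of no effect. That brings down ¶1 as well. The remainder continues in force under ¶9. That leaves ¶4, ¶7, ¶8, and ¶9 in effect.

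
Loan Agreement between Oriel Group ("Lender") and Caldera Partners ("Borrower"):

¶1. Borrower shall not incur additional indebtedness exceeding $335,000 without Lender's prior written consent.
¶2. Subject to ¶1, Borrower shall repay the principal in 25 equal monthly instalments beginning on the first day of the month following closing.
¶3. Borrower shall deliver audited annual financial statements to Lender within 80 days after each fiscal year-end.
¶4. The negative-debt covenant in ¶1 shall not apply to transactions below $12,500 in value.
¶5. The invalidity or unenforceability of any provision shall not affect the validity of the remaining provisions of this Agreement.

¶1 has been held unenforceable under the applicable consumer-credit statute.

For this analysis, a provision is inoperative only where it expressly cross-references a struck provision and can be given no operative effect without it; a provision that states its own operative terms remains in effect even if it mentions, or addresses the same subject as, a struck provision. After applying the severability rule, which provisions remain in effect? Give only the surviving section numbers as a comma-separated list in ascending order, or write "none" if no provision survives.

¶1 is struck. ¶4 has no operative effect of its own apart from ¶1 and is therefore inoperative. ¶2 mentions ¶1 but its own obligation stands independently of ¶1, so ¶2 is not affected. Under the severability clause in ¶5, the remaining provisions continue in force. ¶2, ¶3, and ¶5 remain in effect.

2, 3, 5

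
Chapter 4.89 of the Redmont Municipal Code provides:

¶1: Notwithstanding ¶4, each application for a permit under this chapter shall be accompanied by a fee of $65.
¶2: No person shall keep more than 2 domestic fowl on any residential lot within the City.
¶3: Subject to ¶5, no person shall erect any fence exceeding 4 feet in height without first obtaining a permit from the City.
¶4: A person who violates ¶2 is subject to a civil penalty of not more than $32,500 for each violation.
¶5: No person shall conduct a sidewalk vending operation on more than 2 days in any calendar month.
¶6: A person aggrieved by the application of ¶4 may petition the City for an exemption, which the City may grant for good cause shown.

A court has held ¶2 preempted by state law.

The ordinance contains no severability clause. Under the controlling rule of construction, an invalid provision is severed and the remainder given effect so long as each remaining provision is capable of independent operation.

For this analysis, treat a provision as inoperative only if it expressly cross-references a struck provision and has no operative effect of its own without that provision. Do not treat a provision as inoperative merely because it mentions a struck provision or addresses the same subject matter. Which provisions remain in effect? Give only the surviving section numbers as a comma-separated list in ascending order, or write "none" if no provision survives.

¶2 is struck. ¶4 merely fixes the civil penalty for violating ¶2; with ¶2 gone it has nothing to operate on and falls away. The only function of ¶6 is the exemption procedure for ¶4, so it cannot stand once ¶4 is removed. Although ¶1 refers to ¶4, its operative terms do not depend on ¶4, so it remains in effect. Under the stated default rule, only provisions that cannot operate independently fall away; the rest are enforced. The provisions still in force are ¶1, ¶3, and ¶5.

1, 3, 5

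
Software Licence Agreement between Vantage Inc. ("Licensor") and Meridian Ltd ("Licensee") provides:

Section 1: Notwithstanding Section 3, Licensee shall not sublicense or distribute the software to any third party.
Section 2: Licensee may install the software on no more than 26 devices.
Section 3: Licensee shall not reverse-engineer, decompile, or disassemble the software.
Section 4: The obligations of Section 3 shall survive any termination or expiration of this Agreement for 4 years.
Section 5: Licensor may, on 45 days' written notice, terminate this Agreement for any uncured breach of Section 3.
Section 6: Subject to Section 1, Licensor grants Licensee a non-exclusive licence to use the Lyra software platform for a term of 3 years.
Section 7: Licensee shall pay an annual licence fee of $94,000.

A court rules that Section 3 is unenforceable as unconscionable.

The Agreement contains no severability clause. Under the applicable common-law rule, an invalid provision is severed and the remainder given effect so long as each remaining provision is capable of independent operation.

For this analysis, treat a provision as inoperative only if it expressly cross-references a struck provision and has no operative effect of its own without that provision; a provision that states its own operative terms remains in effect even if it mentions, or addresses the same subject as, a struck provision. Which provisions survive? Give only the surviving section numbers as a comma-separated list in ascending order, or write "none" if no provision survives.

Section 3 is struck. Section 4 has no operative effect of its own apart from Section 3 and is therefore inoperative. Section 5 has no operative effect of its own apart from Section 3 and is therefore inoperative. Section 1 mentions Section 3 but its own obligation stands independently of Section 3, so Section 1 is not affected. Under the stated default rule, only provisions that cannot operate independently fall away; the rest are enforced. Section 1, Section 2, Section 6, and Section 7 remain in effect.

1, 2, 6, 7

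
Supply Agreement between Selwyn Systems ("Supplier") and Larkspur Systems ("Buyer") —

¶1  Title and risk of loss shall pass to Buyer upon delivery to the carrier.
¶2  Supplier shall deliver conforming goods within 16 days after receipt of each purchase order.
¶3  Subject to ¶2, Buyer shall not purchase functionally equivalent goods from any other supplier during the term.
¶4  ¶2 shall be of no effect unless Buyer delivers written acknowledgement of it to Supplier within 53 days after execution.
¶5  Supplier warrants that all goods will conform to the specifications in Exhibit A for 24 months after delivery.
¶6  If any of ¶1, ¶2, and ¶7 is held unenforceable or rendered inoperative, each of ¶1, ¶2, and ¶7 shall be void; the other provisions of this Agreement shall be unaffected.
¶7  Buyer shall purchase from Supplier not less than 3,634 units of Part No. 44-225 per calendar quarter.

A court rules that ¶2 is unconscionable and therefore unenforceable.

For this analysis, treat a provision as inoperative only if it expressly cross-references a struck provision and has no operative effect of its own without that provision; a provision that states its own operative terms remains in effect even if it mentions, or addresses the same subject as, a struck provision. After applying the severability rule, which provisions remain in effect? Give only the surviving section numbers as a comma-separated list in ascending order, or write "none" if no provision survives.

3, 5, 6

¶2 is struck. ¶4 has no operative effect of its own apart from ¶2 and is therefore inoperative. Although ¶3 refers to ¶2, its operative terms do not depend on ¶2, so it remains in effect. ¶6 declares ¶1, ¶2, and ¶7 mutually dependent; since one of them has fallen, all of them are of no effect. That brings down ¶1 and ¶7 as well. The remainder continues in force under ¶6. ¶3, ¶5, and ¶6 remain in effect.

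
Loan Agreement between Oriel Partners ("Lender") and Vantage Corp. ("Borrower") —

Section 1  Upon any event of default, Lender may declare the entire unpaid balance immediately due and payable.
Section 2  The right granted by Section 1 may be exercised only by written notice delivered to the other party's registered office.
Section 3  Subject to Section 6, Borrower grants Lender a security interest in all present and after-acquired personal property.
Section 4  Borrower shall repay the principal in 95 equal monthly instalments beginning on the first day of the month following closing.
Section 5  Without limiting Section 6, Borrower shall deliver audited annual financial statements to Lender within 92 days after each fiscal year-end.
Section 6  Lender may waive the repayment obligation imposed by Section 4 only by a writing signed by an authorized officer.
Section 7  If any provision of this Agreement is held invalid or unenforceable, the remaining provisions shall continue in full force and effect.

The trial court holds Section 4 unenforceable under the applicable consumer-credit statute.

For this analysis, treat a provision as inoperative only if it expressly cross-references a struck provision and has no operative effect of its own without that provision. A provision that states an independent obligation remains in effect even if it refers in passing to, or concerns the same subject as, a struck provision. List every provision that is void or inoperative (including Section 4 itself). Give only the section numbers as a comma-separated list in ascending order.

4, 6

Section 4 is struck. Section 6 merely fixes the waiver condition for Section 4; with Section 4 gone it has nothing to operate on and falls away. Although Section 3 refers to Section 6, its operative terms do not depend on Section 6, so it remains in effect. Although Section 5 refers to Section 6, its operative terms do not depend on Section 6, so it remains in effect. Under the severability clause in Section 7, the remaining provisions continue in force. That leaves Section 1, Section 2, Section 3, Section 5, and Section 7 in effect.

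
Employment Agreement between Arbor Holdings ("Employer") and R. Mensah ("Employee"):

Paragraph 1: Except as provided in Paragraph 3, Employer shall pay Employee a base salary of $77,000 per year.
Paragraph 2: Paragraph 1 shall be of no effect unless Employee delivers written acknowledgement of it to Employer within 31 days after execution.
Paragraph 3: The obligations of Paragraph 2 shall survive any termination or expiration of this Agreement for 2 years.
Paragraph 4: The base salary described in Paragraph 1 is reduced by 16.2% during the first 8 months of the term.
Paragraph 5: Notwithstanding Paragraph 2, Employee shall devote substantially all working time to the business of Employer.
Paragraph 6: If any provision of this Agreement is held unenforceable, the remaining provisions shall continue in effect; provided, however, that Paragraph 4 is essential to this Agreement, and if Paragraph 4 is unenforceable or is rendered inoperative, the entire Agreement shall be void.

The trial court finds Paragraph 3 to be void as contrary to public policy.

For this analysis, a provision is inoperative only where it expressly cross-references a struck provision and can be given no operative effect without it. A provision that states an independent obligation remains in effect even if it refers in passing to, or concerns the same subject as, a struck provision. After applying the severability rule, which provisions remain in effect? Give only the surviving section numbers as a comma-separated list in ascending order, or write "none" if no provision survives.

Paragraph 3 is struck. Paragraph 1 mentions Paragraph 3 but its own obligation stands independently of Paragraph 3, so Paragraph 1 is not affected. Nothing else in the Agreement is defined by reference to Paragraph 3. Paragraph 6 makes Paragraph 4 an essential term, but Paragraph 4 is unaffected, so the severability proviso in Paragraph 6 preserves the remaining provisions. The provisions still in force are Paragraph 1, Paragraph 2, Paragraph 4, Paragraph 5, and Paragraph 6.

1, 2, 4, 5, 6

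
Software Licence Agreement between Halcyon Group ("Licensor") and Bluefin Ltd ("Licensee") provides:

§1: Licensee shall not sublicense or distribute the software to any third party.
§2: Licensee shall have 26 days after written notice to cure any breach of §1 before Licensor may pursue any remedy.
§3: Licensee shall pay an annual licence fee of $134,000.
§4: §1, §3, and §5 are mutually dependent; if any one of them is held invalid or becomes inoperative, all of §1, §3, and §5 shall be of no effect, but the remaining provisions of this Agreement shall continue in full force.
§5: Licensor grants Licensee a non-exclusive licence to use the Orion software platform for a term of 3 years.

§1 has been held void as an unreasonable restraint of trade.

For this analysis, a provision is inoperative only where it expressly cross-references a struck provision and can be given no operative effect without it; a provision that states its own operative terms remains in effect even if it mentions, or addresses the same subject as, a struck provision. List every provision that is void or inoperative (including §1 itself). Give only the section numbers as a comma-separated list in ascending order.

1, 2, 3, 5

§1 is struck. The only function of §2 is the cure period for breach of §1, so it cannot stand once §1 is removed. §4 declares §1, §3, and §5 mutually dependent; since one of them has fallen, all of them are of no effect. That brings down §3 and §5 as well. The remainder continues in force under §4. Only §4 remains in effect.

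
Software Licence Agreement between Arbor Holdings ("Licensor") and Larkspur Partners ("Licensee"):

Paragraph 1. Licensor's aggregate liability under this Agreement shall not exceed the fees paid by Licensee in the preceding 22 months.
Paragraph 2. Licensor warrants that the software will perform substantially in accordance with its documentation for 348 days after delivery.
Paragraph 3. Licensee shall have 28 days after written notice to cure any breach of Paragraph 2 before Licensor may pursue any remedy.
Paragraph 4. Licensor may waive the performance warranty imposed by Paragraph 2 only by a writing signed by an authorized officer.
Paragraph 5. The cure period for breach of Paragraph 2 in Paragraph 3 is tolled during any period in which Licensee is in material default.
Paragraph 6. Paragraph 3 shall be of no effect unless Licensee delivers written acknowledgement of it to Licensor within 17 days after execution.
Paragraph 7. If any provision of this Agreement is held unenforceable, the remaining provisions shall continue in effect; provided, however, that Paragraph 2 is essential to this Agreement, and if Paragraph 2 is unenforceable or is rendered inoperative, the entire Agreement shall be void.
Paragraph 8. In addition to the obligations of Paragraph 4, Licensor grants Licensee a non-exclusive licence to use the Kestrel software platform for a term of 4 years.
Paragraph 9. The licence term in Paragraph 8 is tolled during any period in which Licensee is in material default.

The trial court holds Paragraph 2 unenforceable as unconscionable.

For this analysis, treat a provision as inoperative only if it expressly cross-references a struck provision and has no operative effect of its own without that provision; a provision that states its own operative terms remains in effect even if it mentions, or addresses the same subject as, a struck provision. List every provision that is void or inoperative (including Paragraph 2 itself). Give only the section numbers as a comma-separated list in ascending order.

Paragraph 2 is struck. The only function of Paragraph 3 is the cure period for breach of Paragraph 2, so it cannot stand once Paragraph 2 is removed. The only function of Paragraph 4 is the waiver condition for Paragraph 2, so it cannot stand once Paragraph 2 is removed. Paragraph 5 does nothing except set the tolling of the cure period for breach of Paragraph 2 by reference to Paragraph 3; with Paragraph 3 gone it has no independent effect and is inoperative. The only function of Paragraph 6 is the acknowledgement condition for Paragraph 3, so it cannot stand once Paragraph 3 is removed. Paragraph 7 makes Paragraph 2 an essential term, and Paragraph 2 is the provision held invalid; under Paragraph 7, the entire Agreement is therefore void. No provision of the Agreement survives.

1, 2, 3, 4, 5, 6, 7, 8, 9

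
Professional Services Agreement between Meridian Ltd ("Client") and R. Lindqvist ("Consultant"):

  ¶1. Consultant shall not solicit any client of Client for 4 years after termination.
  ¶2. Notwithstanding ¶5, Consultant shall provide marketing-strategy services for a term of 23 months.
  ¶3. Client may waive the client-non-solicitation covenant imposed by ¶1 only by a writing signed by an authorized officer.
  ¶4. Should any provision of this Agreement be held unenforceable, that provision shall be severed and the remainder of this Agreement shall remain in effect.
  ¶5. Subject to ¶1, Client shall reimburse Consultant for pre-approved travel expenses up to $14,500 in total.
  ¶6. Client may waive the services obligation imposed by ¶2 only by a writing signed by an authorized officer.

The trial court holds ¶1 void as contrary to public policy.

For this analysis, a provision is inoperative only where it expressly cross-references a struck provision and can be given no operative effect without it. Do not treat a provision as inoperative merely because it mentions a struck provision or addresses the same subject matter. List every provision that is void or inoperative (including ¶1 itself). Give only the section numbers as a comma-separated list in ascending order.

1, 3

¶1 is struck. The only function of ¶3 is the waiver condition for ¶1, so it cannot stand once ¶1 is removed. Although ¶5 refers to ¶1, its operative terms do not depend on ¶1, so it remains in effect. ¶4 is a severability clause and preserves every provision that can still be given independent effect. ¶2, ¶4, ¶5, and ¶6 remain in effect.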